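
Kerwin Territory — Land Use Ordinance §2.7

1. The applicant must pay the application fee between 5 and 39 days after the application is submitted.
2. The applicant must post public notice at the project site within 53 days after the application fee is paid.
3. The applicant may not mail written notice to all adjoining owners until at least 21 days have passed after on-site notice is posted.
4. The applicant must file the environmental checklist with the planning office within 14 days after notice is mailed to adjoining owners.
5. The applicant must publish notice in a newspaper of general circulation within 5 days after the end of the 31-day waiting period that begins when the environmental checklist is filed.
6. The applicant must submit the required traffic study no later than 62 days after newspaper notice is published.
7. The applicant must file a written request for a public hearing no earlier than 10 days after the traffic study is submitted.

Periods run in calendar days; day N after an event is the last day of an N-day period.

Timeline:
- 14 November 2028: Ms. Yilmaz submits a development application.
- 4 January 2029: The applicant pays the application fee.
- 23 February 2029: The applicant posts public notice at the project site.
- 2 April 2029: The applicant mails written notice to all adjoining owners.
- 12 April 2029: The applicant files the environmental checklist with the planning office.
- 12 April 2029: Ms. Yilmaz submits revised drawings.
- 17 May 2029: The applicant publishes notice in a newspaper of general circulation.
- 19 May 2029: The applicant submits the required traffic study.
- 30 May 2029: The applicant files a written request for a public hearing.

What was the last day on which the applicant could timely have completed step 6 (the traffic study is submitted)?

Step 6 runs from 17 May 2029, when newspaper notice is published. 62 days after 17 May 2029 is 18 July 2029.

18 July 2029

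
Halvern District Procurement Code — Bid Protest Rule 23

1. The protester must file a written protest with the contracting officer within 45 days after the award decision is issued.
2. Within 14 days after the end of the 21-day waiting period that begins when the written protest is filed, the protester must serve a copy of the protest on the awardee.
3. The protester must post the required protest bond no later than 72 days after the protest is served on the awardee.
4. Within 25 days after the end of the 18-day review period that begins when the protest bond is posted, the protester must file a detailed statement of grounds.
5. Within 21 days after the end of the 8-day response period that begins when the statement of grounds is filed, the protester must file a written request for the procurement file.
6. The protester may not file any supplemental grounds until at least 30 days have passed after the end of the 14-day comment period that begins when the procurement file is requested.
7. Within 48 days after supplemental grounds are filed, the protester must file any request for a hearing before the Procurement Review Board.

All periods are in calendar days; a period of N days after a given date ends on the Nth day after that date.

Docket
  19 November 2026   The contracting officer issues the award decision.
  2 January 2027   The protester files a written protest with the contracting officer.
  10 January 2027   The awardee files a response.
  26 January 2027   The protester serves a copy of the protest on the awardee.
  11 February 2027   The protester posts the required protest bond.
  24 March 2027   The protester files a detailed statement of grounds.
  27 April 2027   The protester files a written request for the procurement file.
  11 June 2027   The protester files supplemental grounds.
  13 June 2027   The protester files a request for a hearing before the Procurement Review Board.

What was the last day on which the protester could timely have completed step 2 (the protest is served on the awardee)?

6 February 2027

The written protest is filed on 2 January 2027; the 21-day waiting period therefore ends 23 January 2027, and step 2 runs from that date. 14 days after 23 January 2027 is 6 February 2027.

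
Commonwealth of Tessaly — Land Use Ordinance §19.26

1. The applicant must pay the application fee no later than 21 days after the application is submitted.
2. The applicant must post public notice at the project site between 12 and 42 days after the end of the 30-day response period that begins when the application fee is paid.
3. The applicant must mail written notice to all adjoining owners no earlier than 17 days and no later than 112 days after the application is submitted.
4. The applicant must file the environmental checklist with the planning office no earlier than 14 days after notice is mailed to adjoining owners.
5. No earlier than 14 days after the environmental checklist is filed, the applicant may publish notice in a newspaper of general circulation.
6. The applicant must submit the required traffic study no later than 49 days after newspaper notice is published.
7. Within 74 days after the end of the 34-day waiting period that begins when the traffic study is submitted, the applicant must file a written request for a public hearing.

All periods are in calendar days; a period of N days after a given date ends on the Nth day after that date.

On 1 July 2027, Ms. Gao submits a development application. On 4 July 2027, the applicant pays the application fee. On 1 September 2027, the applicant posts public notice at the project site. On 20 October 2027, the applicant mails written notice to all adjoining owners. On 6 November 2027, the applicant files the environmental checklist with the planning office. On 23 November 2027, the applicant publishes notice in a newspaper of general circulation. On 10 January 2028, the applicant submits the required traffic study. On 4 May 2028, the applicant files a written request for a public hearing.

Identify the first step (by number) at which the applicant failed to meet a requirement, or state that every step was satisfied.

Step 7

Step 1 — counting 21 days from 1 July 2027 (when the application is submitted) gives a deadline of 22 July 2027; done 4 July 2027 — timely.
Step 2 — 12 and 42 days from 3 August 2027 (end of the 30-day response period, which began when the application fee is paid on 4 July 2027) are 15 August 2027 and 14 September 2027 respectively; 1 September 2027 falls inside that range.
Step 3 — 17 and 112 days from 1 July 2027 (when the application is submitted) are 18 July 2027 and 21 October 2027 respectively; 20 October 2027 falls inside that range.
Step 4 — must wait 14 days from 20 October 2027 (when notice is mailed to adjoining owners), so not before 3 November 2027; done 6 November 2027 — permitted.
Step 5 — must wait 14 days from 6 November 2027 (when the environmental checklist is filed), so not before 20 November 2027; done 23 November 2027, after the minimum wait.
Step 6 — counting 49 days from 23 November 2027 (when newspaper notice is published) gives a deadline of 11 January 2028; 10 January 2028 is within that limit.
Step 7 — counting 74 days from 13 February 2028 (end of the 34-day waiting period, which began when the traffic study is submitted on 10 January 2028) gives a deadline of 27 April 2028; not done until 4 May 2028, 7 days after the deadline.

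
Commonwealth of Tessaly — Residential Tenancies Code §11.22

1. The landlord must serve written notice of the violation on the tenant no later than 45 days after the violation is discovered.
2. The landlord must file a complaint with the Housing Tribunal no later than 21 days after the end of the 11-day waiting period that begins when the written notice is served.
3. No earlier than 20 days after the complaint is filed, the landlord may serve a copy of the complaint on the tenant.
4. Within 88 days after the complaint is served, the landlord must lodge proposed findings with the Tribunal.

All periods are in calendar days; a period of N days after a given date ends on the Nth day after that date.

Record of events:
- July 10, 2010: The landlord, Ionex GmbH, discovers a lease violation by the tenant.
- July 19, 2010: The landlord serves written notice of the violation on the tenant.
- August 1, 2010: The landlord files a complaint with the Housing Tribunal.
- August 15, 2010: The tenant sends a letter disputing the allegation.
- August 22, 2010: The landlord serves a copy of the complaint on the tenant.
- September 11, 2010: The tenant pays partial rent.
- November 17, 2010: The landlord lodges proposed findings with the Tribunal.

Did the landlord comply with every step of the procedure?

Yes

Step 1 — counting 45 days from July 10, 2010 (when the violation is discovered) gives a deadline of August 24, 2010; done July 19, 2010 — timely.
Step 2 — counting 21 days from July 30, 2010 (end of the 11-day waiting period, which began when the written notice is served on July 19, 2010) gives a deadline of August 20, 2010; done August 1, 2010 — timely.
Step 3 — must wait 20 days from August 1, 2010 (when the complaint is filed), so not before August 21, 2010; done August 22, 2010 — permitted.
Step 4 — counting 88 days from August 22, 2010 (when the complaint is served) gives a deadline of November 18, 2010; done November 17, 2010 — timely.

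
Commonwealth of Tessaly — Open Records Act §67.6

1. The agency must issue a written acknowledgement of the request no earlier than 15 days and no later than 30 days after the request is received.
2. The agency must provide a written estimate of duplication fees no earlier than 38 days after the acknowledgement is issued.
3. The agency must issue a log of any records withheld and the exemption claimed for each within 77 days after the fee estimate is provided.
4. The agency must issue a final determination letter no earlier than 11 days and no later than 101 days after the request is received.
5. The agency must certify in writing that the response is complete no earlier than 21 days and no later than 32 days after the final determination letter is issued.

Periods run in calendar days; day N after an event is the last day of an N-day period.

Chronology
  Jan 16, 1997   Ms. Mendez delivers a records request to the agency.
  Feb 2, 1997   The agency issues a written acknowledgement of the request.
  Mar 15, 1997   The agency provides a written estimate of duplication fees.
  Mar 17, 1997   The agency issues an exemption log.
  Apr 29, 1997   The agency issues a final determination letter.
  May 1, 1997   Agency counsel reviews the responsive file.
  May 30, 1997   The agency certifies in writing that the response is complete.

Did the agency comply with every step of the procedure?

No

Step 1 — 15 and 30 days from Jan 16, 1997 (when the request is received) are Jan 31, 1997 and Feb 15, 1997 respectively; done Feb 2, 1997 — within the window.
Step 2 — must wait 38 days from Feb 2, 1997 (when the acknowledgement is issued), so not before Mar 12, 1997; done Mar 15, 1997, after the minimum wait.
Step 3 — counting 77 days from Mar 15, 1997 (when the fee estimate is provided) gives a deadline of May 31, 1997; Mar 17, 1997 is within that limit.
Step 4 — 11 and 101 days from Jan 16, 1997 (when the request is received) are Jan 27, 1997 and Apr 27, 1997 respectively; Apr 29, 1997 is 2 days past the end of the window.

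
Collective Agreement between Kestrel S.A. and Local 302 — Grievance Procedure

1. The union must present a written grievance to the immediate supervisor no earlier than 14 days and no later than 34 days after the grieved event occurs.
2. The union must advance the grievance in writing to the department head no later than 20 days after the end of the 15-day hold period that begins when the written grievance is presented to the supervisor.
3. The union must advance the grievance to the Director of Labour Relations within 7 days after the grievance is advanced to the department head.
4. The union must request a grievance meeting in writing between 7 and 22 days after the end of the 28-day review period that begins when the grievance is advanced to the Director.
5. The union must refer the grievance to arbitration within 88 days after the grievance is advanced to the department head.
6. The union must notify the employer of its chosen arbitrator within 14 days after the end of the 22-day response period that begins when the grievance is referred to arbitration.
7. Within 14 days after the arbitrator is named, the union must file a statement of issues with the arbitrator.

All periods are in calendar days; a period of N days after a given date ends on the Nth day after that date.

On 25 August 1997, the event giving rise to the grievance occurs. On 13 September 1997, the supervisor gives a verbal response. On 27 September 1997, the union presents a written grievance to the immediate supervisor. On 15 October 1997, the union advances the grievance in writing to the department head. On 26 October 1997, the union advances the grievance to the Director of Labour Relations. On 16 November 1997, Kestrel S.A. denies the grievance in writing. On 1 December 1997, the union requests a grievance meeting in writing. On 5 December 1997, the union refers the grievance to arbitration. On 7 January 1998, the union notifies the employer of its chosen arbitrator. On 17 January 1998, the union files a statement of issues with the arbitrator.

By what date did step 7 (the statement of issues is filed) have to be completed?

Step 7 runs from 7 January 1998, when the arbitrator is named. 14 days after 7 January 1998 is 21 January 1998.

21 January 1998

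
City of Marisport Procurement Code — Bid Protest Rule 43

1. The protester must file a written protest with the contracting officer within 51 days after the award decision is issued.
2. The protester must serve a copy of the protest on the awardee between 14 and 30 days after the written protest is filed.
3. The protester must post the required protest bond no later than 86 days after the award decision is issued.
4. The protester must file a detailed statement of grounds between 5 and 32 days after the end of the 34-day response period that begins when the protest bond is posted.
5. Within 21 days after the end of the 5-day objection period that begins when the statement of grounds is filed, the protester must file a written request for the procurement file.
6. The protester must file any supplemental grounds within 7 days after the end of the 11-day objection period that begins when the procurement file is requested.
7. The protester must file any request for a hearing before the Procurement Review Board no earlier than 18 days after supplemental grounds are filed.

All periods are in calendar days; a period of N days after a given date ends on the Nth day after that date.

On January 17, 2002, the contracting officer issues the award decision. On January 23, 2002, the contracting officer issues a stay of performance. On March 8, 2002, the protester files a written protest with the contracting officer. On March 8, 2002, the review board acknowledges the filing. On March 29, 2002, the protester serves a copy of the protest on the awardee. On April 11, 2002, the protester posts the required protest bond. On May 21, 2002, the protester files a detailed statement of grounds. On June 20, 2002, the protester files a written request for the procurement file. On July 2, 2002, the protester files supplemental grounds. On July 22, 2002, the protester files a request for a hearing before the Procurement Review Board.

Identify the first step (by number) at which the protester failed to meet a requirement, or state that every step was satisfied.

Step 5

Step 1 — counting 51 days from January 17, 2002 (when the award decision is issued) gives a deadline of March 9, 2002; done March 8, 2002 — timely.
Step 2 — 14 and 30 days from March 8, 2002 (when the written protest is filed) are March 22, 2002 and April 7, 2002 respectively; done March 29, 2002 — within the window.
Step 3 — counting 86 days from January 17, 2002 (when the award decision is issued) gives a deadline of April 13, 2002; done April 11, 2002 — timely.
Step 4 — 5 and 32 days from May 15, 2002 (end of the 34-day response period, which began when the protest bond is posted on April 11, 2002) are May 20, 2002 and June 16, 2002 respectively; May 21, 2002 falls inside that range.
Step 5 — counting 21 days from May 26, 2002 (end of the 5-day objection period, which began when the statement of grounds is filed on May 21, 2002) gives a deadline of June 16, 2002; June 20, 2002 misses that deadline by 4 days.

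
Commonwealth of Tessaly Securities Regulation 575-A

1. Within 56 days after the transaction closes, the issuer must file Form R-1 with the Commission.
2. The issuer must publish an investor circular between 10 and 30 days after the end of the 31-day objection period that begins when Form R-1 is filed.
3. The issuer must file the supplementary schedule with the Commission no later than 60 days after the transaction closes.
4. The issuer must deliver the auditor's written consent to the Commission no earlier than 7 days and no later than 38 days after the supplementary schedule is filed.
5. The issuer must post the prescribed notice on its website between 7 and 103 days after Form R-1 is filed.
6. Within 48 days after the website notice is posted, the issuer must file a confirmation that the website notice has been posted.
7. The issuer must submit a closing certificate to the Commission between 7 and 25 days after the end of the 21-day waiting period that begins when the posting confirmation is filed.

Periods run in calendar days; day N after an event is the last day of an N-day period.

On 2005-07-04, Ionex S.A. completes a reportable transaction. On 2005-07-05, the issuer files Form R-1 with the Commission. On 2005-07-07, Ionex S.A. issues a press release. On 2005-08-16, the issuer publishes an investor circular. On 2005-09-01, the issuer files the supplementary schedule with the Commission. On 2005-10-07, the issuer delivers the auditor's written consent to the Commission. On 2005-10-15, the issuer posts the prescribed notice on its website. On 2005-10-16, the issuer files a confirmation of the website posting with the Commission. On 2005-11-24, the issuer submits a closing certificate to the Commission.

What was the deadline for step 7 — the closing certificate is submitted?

2005-12-01

The posting confirmation is filed on 2005-10-16; the 21-day waiting period therefore ends 2005-11-06, and step 7 runs from that date. The window is 7–25 days after 2005-11-06; it closes on 2005-12-01.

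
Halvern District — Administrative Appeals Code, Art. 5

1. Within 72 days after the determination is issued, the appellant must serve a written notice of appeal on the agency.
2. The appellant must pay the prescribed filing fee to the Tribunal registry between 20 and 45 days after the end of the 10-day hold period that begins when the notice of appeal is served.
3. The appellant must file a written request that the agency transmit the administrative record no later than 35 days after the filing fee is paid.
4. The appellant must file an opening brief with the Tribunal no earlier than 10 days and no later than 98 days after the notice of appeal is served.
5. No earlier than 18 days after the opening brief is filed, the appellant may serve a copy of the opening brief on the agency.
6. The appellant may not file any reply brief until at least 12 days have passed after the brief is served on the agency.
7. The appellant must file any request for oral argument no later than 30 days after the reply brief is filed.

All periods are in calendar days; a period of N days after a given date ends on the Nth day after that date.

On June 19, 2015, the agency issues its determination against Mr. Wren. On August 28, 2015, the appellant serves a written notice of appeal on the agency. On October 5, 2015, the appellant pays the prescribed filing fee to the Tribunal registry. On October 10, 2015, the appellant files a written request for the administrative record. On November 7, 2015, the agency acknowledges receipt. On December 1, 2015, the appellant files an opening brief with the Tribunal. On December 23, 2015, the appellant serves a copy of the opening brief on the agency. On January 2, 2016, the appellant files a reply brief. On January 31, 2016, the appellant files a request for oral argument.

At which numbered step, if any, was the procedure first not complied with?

Step 1 — counting 72 days from June 19, 2015 (when the determination is issued) gives a deadline of August 30, 2015; done August 28, 2015 — timely.
Step 2 — 20 and 45 days from September 7, 2015 (end of the 10-day hold period, which began when the notice of appeal is served on August 28, 2015) are September 27, 2015 and October 22, 2015 respectively; done October 5, 2015, which is between those dates.
Step 3 — counting 35 days from October 5, 2015 (when the filing fee is paid) gives a deadline of November 9, 2015; completed October 10, 2015, before the deadline.
Step 4 — 10 and 98 days from August 28, 2015 (when the notice of appeal is served) are September 7, 2015 and December 4, 2015 respectively; done December 1, 2015 — within the window.
Step 5 — must wait 18 days from December 1, 2015 (when the opening brief is filed), so not before December 19, 2015; done December 23, 2015 — permitted.
Step 6 — must wait 12 days from December 23, 2015 (when the brief is served on the agency), so not before January 4, 2016; acted on January 2, 2016, 2 days prematurely.

Step 6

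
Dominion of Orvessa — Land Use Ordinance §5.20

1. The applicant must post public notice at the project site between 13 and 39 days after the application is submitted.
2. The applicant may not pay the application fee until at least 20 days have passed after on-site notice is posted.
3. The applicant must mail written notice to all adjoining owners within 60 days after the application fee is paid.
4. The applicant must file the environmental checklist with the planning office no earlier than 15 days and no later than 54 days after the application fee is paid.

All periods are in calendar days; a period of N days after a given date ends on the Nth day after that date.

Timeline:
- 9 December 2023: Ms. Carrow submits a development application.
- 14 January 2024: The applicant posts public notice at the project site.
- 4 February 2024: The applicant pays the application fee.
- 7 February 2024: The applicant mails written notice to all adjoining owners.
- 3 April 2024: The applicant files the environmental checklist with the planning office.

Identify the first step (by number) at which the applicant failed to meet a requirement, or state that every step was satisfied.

Step 4

Step 1: the window is 13–39 days after 9 December 2023 (when the application is submitted), so 22 December 2023 through 17 January 2024; 14 January 2024 falls inside that range.
Step 2: the earliest permitted date is 20 days after 14 January 2024 (when on-site notice is posted), i.e. 3 February 2024; done 4 February 2024, after the minimum wait.
Step 3: 60 days after 4 February 2024 (when the application fee is paid) is 4 April 2024; completed 7 February 2024, before the deadline.
Step 4: the window is 15–54 days after 4 February 2024 (when the application fee is paid), so 19 February 2024 through 29 March 2024; 3 April 2024 is 5 days past the end of the window.
The procedure was therefore not followed at step 4.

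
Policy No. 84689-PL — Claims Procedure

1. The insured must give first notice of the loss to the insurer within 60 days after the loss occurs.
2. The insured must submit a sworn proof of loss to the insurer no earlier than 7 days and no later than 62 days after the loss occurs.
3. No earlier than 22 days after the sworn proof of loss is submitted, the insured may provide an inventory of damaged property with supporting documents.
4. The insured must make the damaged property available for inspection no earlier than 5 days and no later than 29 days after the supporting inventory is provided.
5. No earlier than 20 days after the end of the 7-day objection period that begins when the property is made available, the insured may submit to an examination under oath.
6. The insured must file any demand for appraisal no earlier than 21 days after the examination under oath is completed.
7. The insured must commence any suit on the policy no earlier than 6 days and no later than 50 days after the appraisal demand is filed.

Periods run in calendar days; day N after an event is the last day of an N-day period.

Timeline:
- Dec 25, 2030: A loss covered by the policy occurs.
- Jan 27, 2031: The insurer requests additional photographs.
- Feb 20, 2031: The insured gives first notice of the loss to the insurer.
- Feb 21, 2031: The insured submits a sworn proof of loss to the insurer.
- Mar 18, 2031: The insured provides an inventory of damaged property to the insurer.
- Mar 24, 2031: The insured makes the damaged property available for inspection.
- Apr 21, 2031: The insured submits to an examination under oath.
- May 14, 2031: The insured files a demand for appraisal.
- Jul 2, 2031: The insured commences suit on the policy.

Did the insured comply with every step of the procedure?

Yes

Step 1: 60 days after Dec 25, 2030 (when the loss occurs) is Feb 23, 2031; Feb 20, 2031 is within that limit.
Step 2: the window is 7–62 days after Dec 25, 2030 (when the loss occurs), so Jan 1, 2031 through Feb 25, 2031; done Feb 21, 2031 — within the window.
Step 3: the earliest permitted date is 22 days after Feb 21, 2031 (when the sworn proof of loss is submitted), i.e. Mar 15, 2031; done Mar 18, 2031, after the minimum wait.
Step 4: the window is 5–29 days after Mar 18, 2031 (when the supporting inventory is provided), so Mar 23, 2031 through Apr 16, 2031; Mar 24, 2031 falls inside that range.
Step 5: the earliest permitted date is 20 days after Mar 31, 2031 (end of the 7-day objection period, which began when the property is made available on Mar 24, 2031), i.e. Apr 20, 2031; done Apr 21, 2031 — permitted.
Step 6: the earliest permitted date is 21 days after Apr 21, 2031 (when the examination under oath is completed), i.e. May 12, 2031; May 14, 2031 is on or after that date.
Step 7: the window is 6–50 days after May 14, 2031 (when the appraisal demand is filed), so May 20, 2031 through Jul 3, 2031; done Jul 2, 2031 — within the window.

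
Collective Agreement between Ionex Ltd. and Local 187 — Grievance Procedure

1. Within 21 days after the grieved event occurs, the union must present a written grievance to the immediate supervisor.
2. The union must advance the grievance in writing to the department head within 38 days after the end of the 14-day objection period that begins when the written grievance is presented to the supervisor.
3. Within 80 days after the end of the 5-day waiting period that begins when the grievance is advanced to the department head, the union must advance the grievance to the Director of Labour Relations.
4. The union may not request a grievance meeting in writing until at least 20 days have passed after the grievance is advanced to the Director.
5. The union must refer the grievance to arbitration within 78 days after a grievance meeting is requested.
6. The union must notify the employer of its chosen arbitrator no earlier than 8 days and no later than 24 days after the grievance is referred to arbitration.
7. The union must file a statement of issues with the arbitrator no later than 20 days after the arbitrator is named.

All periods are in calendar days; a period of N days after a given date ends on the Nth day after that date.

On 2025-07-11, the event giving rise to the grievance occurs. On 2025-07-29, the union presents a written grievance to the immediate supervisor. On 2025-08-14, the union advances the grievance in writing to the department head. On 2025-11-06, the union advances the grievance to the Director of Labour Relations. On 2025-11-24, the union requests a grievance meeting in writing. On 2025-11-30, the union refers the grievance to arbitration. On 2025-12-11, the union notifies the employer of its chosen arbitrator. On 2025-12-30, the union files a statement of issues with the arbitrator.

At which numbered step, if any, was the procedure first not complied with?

Step 4

Step 1 — counting 21 days from 2025-07-11 (when the grieved event occurs) gives a deadline of 2025-08-01; completed 2025-07-29, before the deadline.
Step 2 — counting 38 days from 2025-08-12 (end of the 14-day objection period, which began when the written grievance is presented to the supervisor on 2025-07-29) gives a deadline of 2025-09-19; done 2025-08-14 — timely.
Step 3 — counting 80 days from 2025-08-19 (end of the 5-day waiting period, which began when the grievance is advanced to the department head on 2025-08-14) gives a deadline of 2025-11-07; done 2025-11-06 — timely.
Step 4 — must wait 20 days from 2025-11-06 (when the grievance is advanced to the Director), so not before 2025-11-26; 2025-11-24 is 2 days before the earliest permitted date.
Later steps need not be reached.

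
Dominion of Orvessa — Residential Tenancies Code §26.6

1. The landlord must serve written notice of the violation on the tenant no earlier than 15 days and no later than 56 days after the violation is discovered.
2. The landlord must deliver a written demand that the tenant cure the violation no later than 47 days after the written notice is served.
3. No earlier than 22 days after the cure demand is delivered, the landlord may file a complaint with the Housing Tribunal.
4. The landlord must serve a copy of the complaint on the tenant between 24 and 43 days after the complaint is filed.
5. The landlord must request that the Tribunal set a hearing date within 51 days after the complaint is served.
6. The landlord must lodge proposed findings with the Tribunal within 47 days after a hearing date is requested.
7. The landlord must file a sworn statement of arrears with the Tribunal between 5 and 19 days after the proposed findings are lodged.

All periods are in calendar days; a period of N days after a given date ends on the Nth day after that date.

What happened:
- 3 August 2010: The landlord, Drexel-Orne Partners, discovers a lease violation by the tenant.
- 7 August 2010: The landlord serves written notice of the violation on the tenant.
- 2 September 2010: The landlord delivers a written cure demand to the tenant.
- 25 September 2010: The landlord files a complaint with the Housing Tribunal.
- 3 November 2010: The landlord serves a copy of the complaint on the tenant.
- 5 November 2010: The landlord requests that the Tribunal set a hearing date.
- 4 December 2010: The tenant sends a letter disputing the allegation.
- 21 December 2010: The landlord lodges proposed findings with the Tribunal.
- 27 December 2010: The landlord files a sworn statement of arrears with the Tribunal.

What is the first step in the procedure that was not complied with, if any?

(1) the permitted window runs from 3 August 2010 + 15 = 18 August 2010 to 3 August 2010 + 56 = 28 September 2010; 7 August 2010 is 11 days too early.
No need to go further; step 1 was not satisfied.

Step 1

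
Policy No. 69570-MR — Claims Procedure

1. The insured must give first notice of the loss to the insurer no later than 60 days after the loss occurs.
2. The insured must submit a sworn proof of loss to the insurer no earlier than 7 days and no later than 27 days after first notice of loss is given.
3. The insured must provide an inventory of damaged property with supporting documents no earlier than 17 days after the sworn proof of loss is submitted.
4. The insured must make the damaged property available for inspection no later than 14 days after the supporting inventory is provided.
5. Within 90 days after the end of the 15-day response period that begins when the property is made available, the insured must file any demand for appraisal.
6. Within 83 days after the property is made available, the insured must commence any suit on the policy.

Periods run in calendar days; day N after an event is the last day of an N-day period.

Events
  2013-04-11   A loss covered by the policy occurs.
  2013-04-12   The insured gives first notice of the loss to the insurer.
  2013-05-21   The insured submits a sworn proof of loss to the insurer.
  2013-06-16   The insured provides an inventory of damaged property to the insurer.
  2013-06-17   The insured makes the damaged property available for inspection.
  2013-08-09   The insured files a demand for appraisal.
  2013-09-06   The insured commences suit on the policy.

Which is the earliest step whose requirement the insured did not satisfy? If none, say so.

Step 2

Step 1: 60 days after 2013-04-11 (when the loss occurs) is 2013-06-10; 2013-04-12 is within that limit.
Step 2: the window is 7–27 days after 2013-04-12 (when first notice of loss is given), so 2013-04-19 through 2013-05-09; done 2013-05-21 — 12 days after the window closed.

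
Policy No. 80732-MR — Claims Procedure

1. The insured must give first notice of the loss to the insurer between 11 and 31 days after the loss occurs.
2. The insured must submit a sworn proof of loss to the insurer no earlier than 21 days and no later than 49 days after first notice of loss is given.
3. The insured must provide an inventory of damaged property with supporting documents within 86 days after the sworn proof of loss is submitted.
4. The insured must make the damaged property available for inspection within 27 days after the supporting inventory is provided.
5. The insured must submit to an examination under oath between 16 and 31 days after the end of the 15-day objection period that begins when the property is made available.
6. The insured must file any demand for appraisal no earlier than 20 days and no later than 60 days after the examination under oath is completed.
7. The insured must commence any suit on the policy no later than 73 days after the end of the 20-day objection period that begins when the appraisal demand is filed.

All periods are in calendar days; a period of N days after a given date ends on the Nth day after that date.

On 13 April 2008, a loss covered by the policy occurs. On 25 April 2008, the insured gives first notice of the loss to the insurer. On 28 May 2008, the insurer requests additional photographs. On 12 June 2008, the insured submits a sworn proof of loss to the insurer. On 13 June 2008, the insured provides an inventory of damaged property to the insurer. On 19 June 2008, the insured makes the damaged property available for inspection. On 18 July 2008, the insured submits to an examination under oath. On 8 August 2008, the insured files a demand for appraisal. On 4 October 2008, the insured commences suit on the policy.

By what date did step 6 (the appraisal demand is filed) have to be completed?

16 September 2008

Step 6 runs from 18 July 2008, when the examination under oath is completed. The window is 20–60 days after 18 July 2008; it closes on 16 September 2008.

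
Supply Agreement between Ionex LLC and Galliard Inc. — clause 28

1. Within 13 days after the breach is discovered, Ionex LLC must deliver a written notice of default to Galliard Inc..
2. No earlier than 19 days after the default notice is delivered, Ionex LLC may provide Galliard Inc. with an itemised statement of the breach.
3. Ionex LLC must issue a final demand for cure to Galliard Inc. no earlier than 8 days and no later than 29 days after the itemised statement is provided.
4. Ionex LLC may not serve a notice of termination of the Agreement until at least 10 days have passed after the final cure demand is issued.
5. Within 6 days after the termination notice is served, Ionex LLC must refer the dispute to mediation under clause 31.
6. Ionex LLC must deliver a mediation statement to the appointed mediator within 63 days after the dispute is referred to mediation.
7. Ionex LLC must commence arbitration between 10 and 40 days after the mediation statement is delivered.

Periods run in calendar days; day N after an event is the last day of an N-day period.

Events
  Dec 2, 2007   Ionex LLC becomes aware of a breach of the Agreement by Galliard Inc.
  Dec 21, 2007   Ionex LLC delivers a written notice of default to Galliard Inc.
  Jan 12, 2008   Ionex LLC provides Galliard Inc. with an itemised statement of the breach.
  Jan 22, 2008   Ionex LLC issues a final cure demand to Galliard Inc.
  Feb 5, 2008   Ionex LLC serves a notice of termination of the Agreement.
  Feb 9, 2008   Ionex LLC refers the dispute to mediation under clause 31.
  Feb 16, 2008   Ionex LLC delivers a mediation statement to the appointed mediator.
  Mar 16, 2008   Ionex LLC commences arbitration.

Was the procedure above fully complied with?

No

Step 1: 13 days after Dec 2, 2007 (when the breach is discovered) is Dec 15, 2007; Dec 21, 2007 misses that deadline by 6 days.
Later steps need not be reached.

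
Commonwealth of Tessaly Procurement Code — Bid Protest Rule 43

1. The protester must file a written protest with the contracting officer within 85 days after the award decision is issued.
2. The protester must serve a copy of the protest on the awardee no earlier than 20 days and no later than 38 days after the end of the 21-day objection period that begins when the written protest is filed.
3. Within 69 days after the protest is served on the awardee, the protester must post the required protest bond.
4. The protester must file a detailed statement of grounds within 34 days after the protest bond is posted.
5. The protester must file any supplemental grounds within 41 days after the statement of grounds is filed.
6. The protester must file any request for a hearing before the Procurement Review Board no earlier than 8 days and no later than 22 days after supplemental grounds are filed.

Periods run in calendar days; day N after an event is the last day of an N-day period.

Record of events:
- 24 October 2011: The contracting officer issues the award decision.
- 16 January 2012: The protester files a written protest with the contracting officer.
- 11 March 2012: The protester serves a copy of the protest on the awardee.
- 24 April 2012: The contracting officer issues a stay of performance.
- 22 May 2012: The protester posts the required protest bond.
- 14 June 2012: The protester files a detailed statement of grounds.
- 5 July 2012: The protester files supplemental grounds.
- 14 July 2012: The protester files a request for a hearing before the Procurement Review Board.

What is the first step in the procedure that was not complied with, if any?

Step 3

Step 1: 85 days after 24 October 2011 (when the award decision is issued) is 17 January 2012; done 16 January 2012 — timely.
Step 2: the window is 20–38 days after 6 February 2012 (end of the 21-day objection period, which began when the written protest is filed on 16 January 2012), so 26 February 2012 through 15 March 2012; 11 March 2012 falls inside that range.
Step 3: 69 days after 11 March 2012 (when the protest is served on the awardee) is 19 May 2012; 22 May 2012 misses that deadline by 3 days.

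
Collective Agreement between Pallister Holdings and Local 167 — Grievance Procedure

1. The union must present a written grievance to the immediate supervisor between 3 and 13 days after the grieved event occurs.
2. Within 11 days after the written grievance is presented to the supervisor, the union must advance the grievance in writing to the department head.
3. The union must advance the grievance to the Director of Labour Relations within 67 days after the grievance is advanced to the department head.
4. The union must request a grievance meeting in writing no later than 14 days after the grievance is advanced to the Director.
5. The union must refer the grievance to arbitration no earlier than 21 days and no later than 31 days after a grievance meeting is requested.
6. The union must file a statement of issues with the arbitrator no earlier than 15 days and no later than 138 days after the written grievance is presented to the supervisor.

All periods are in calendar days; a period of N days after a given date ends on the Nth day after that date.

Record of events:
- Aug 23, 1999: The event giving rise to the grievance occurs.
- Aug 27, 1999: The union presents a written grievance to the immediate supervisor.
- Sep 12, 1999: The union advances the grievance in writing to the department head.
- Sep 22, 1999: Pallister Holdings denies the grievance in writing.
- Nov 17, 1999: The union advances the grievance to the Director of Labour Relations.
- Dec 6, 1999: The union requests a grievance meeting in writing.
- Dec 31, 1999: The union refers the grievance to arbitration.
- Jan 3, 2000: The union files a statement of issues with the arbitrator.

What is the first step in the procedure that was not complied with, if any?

Step 2

Step 1: the window is 3–13 days after Aug 23, 1999 (when the grieved event occurs), so Aug 26, 1999 through Sep 5, 1999; done Aug 27, 1999 — within the window.
Step 2: 11 days after Aug 27, 1999 (when the written grievance is presented to the supervisor) is Sep 7, 1999; done Sep 12, 1999 — 5 days late.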